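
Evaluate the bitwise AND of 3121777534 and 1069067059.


0b10111010000100101000101101111110 & 0b111111101110001010101100110011 = 0b111010000100001000101100110010 = 974162738

974162738


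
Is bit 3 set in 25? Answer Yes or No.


0b11001, bit 3 = 1. Yes

Yes


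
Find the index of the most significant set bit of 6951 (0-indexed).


0b1101100100111. Highest set bit at position 12

12


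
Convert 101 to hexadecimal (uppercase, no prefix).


101 = 65 hex

65


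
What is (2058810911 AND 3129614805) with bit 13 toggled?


Step 1: 2058810911 & 3129614805 = 981606421
Step 2: 981606421 ^ (1 << 13) = 981606421 ^ 8192 = 981598229

981598229


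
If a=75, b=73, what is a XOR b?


75 ^ 73 = 2

2


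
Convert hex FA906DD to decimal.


FA906DD hex = 262735581 decimal

262735581


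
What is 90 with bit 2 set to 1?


90 | (1 << 2) = 90 | 4 = 94

94


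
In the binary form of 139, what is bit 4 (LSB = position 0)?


0b10001011, position 4 = 0

0


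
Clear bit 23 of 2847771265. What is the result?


2847771265 & ~(1 << 23) = 2839382657

2839382657


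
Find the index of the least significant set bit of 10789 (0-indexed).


0b10101000100101. Lowest set bit at position 0

0


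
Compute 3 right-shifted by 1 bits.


0b11 >> 1 = 0b1 = 1

1


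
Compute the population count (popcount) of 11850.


0b10111001001010 has 7 set bits

7


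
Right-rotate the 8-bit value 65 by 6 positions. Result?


Rotate 0b1000001 right by 6 (8-bit) = 0b101 = 5

5


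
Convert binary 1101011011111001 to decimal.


1101011011111001 in decimal = 55033

55033


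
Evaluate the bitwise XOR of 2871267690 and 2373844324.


0b10101011001001000001000101101010 ^ 0b10001101011111011111110101100100 = 0b100110010110011110110000001110 = 643427342

643427342


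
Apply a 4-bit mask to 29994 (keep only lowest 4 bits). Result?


29994 & 15 = 10

10


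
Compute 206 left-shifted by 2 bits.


0b11001110 << 2 = 0b1100111000 = 824

824


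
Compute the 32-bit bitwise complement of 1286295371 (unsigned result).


~0b1001100101010110100111101001011 = 0b10110011010101001011000010110100 = 3008671924 (32-bit unsigned)

3008671924


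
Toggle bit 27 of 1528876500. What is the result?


1528876500 ^ (1 << 27) = 1528876500 ^ 134217728 = 1394658772

1394658772


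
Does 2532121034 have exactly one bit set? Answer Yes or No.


0b10010110111011010001100111001010. Multiple bits set => No

No


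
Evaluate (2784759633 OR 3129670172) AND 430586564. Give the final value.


Step 1: 2784759633 | 3129670172 = 3221159773
Step 2: 3221159773 & 430586564 = 430586436

430586436


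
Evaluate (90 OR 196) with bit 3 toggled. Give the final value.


Step 1: 90 | 196 = 222
Step 2: 222 ^ (1 << 3) = 222 ^ 8 = 214

214


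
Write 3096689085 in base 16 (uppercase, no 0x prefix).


3096689085 = B893B9BD hex

B893B9BD


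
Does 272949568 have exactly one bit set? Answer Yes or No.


0b10000010001001110000101000000. Multiple bits set => No

No


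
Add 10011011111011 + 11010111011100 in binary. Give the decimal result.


10011011111011 + 11010111011100 = 101110011010111 = 23767

23767


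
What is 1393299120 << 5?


0b1010011000011000000111010110000 << 5 = 0b101001100001100000011101011000000000 = 44585571840

44585571840


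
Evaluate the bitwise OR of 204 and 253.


0b11001100 | 0b11111101 = 0b11111101 = 253

253


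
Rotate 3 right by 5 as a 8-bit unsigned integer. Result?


Rotate 0b11 right by 5 (8-bit) = 0b11000 = 24

24


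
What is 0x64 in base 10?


64 hex = 100 decimal

100


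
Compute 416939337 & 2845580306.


0b11000110110011111110101001001 & 0b10101001100111000001110000010010 = 0b1000100110000001110000000000 = 144186368

144186368


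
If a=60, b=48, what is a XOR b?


60 ^ 48 = 12

12


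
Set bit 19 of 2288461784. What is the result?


2288461784 | (1 << 19) = 2288461784 | 524288 = 2288986072

2288986072


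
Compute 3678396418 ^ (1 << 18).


3678396418 ^ (1 << 18) = 3678396418 ^ 262144 = 3678134274

3678134274


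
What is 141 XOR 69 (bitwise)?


0b10001101 ^ 0b1000101 = 0b11001000 = 200

200


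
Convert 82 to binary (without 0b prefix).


82 = 1010010 in binary

1010010


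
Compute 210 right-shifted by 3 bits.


0b11010010 >> 3 = 0b11010 = 26

26


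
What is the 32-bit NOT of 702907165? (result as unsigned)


~0b101001111001011000001100011101 = 0b11010110000110100111110011100010 = 3592060130 (32-bit unsigned)

3592060130


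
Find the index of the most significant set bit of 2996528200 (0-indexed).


0b10110010100110110110010001001000. Highest set bit at position 31

31


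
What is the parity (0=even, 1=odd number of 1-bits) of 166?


0b10100110 has 4 ones => parity 0

0


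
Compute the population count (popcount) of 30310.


0b111011001100110 has 9 set bits

9


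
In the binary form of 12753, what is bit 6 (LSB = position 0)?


0b11000111010001, position 6 = 1

1


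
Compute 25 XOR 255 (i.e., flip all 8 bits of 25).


25 ^ 255 = 230

230


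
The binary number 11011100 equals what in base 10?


11011100 in decimal = 220

220


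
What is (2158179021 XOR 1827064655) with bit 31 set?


Step 1: 2158179021 ^ 1827064655 = 3964008834
Step 2: 3964008834 | (1 << 31) = 3964008834 | 2147483648 = 3964008834

3964008834


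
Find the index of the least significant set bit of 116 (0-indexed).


0b1110100. Lowest set bit at position 2

2


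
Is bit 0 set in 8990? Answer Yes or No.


0b10001100011110, bit 0 = 0. No

No


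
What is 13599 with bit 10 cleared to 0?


13599 & ~(1 << 10) = 12575

12575


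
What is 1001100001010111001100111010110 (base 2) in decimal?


1001100001010111001100111010110 in decimal = 1277925846

1277925846


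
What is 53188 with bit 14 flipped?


53188 ^ (1 << 14) = 53188 ^ 16384 = 36804

36804


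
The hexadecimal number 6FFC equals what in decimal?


6FFC hex = 28668 decimal

28668


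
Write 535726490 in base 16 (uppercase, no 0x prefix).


535726490 = 1FEE899A hex

1FEE899A


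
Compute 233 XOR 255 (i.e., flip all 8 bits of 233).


233 ^ 255 = 22

22


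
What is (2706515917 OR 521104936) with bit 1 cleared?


Step 1: 2706515917 | 521104936 = 3210702829
Step 2: 3210702829 & ~(1 << 1) = 3210702829

3210702829


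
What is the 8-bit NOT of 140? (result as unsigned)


~0b10001100 = 0b1110011 = 115 (8-bit unsigned)

115


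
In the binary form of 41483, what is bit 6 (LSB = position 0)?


0b1010001000001011, position 6 = 0

0


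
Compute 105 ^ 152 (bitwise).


0b1101001 ^ 0b10011000 = 0b11110001 = 241

241


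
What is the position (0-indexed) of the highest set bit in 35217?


0b1000100110010001. Highest set bit at position 15

15


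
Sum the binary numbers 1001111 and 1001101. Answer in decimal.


1001111 + 1001101 = 10011100 = 156

156


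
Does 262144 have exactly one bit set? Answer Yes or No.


0b1000000000000000000. Only one bit set => Yes

Yes


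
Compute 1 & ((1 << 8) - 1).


1 & 255 = 1

1


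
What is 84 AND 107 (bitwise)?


0b1010100 & 0b1101011 = 0b1000000 = 64

64


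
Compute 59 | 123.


0b111011 | 0b1111011 = 0b1111011 = 123

123


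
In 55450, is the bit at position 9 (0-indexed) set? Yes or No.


0b1101100010011010, bit 9 = 0. No

No


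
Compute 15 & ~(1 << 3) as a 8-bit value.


15 & ~(1 << 3) = 7

7


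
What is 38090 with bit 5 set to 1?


38090 | (1 << 5) = 38090 | 32 = 38122

38122


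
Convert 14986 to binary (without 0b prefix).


14986 = 11101010001010 in binary

11101010001010


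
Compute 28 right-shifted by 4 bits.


0b11100 >> 4 = 0b1 = 1

1


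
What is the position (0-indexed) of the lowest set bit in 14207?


0b11011101111111. Lowest set bit at position 0

0


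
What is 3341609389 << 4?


0b11000111001011001110100110101101 << 4 = 0b110001110010110011101001101011010000 = 53465750224

53465750224


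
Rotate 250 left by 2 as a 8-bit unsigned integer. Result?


Rotate 0b11111010 left by 2 (8-bit) = 0b11101011 = 235

235


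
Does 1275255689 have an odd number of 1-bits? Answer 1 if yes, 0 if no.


0b1001100000000101101101110001001 has 13 ones => parity 1

1


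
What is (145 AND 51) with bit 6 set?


Step 1: 145 & 51 = 17
Step 2: 17 | (1 << 6) = 17 | 64 = 81

81


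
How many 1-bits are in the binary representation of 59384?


0b1110011111111000 has 11 set bits

11


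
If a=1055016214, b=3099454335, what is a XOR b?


1055016214 ^ 3099454335 = 2254417513

2254417513


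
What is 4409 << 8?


0b1000100111001 << 8 = 0b100010011100100000000 = 1128704

1128704


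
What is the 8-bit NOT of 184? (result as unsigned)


~0b10111000 = 0b1000111 = 71 (8-bit unsigned)

71


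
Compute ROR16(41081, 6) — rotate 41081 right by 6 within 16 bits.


Rotate 0b1010000001111001 right by 6 (16-bit) = 0b1110011010000001 = 59009

59009


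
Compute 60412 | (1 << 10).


60412 | (1 << 10) = 60412 | 1024 = 61436

61436


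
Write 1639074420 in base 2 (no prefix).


1639074420 = 1100001101100100100101001110100 in binary

1100001101100100100101001110100


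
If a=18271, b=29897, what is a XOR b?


18271 ^ 29897 = 13206

13206


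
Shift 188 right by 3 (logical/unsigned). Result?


0b10111100 >> 3 = 0b10111 = 23

23


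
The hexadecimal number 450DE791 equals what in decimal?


450DE791 hex = 1158539153 decimal

1158539153


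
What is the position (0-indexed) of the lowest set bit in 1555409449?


0b1011100101101011010101000101001. Lowest set bit at position 0

0


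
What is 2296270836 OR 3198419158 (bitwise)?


0b10001000110111100100111111110100 | 0b10111110101001000000000011010110 = 0b10111110111111100100111111110110 = 3204337654

3204337654


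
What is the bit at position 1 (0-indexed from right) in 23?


0b10111, position 1 = 1

1


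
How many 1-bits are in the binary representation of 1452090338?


0b1010110100011010010001111100010 has 15 set bits

15


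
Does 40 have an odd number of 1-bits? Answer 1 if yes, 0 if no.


0b101000 has 2 ones => parity 0

0


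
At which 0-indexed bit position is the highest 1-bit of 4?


0b100. Highest set bit at position 2

2


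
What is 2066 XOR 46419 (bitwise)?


0b100000010010 ^ 0b1011010101010011 = 0b1011110101000001 = 48449

48449


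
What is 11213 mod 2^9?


11213 & 511 = 461

461


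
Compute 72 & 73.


0b1001000 & 0b1001001 = 0b1001000 = 72

72


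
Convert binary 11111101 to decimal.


11111101 in decimal = 253

253


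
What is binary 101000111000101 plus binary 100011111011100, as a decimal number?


101000111000101 + 100011111011100 = 1001100110100001 = 39329

39329


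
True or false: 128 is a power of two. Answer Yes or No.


0b10000000. Only one bit set => Yes

Yes


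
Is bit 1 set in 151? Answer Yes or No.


0b10010111, bit 1 = 1. Yes

Yes


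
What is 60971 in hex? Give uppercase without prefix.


60971 = EE2B hex

EE2B


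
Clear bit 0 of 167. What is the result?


167 & ~(1 << 0) = 166

166


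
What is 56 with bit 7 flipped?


56 ^ (1 << 7) = 56 ^ 128 = 184

184


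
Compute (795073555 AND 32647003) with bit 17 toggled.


Step 1: 795073555 & 32647003 = 23200787
Step 2: 23200787 ^ (1 << 17) = 23200787 ^ 131072 = 23069715

23069715


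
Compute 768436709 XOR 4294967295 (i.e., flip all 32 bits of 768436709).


768436709 ^ 4294967295 = 3526530586

3526530586


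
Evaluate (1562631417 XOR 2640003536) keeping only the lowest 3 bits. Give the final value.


Step 1: 1562631417 ^ 2640003536 = 3229130025
Step 2: 3229130025 & 7 = 1

1


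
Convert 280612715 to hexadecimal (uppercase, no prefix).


280612715 = 10B9CF6B hex

10B9CF6B


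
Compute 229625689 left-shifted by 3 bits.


0b1101101011111100111101011001 << 3 = 0b1101101011111100111101011001000 = 1837005512

1837005512


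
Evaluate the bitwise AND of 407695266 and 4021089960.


0b11000010011001110111110100010 & 0b11101111101011001111011010101000 = 0b1000000011001110011010100000 = 135063200

135063200


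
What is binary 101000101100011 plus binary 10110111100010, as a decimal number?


101000101100011 + 10110111100010 = 111111101000101 = 32581

32581


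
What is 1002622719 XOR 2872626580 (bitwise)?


0b111011110000101100111011111111 ^ 0b10101011001110001100110110010100 = 0b10010000111110100000001101101011 = 2432303979

2432303979


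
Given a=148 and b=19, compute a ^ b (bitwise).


148 ^ 19 = 135

135


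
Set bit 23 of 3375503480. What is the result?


3375503480 | (1 << 23) = 3375503480 | 8388608 = 3383892088

3383892088


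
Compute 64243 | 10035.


0b1111101011110011 | 0b10011100110011 = 0b1111111111110011 = 65523

65523


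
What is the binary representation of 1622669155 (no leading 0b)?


1622669155 = 1100000101101111111011101100011 in binary

1100000101101111111011101100011


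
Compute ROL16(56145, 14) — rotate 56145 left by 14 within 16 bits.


Rotate 0b1101101101010001 left by 14 (16-bit) = 0b111011011010100 = 30420

30420


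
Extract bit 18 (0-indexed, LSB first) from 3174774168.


0b10111101001110110011010110011000, position 18 = 0

0


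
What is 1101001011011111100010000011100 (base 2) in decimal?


1101001011011111100010000011100 in decimal = 1768932380

1768932380


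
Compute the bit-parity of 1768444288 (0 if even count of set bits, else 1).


0b1101001011010000101000110000000 has 11 ones => parity 1

1


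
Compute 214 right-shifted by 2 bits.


0b11010110 >> 2 = 0b110101 = 53

53


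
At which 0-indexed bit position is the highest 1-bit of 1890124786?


0b1110000101010010000001111110010. Highest set bit at position 30

30


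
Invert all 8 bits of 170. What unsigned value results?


170 ^ 255 = 85

85


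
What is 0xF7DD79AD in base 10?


F7DD79AD hex = 4158486957 decimal

4158486957


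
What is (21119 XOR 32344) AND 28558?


Step 1: 21119 ^ 32344 = 11303
Step 2: 11303 & 28558 = 11270

11270


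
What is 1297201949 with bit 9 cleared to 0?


1297201949 & ~(1 << 9) = 1297201437

1297201437


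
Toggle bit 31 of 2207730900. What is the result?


2207730900 ^ (1 << 31) = 2207730900 ^ 2147483648 = 60247252

60247252


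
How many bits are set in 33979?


0b1000010010111011 has 8 set bits

8


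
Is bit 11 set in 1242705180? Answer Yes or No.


0b1001010000100100010110100011100, bit 11 = 1. Yes

Yes


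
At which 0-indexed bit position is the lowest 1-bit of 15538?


0b11110010110010. Lowest set bit at position 1

1


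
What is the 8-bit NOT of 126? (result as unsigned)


~0b1111110 = 0b10000001 = 129 (8-bit unsigned)

129


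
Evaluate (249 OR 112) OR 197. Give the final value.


Step 1: 249 | 112 = 249
Step 2: 249 | 197 = 253

253


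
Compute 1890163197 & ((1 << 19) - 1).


1890163197 & 524287 = 104957

104957


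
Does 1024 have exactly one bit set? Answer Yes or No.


0b10000000000. Only one bit set => Yes

Yes


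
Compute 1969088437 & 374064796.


0b1110101010111011110011110110101 & 0b10110010010111100011010011100 = 0b10100010010011100011010010100 = 340379284

340379284


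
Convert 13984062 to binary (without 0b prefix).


13984062 = 110101010110000100111110 in binary

110101010110000100111110


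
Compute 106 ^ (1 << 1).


106 ^ (1 << 1) = 106 ^ 2 = 104

104


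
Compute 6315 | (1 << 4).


6315 | (1 << 4) = 6315 | 16 = 6331

6331


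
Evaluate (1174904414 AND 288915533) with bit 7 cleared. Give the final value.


Step 1: 1174904414 & 288915533 = 32844
Step 2: 32844 & ~(1 << 7) = 32844

32844


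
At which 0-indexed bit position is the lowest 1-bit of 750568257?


0b101100101111001100001101000001. Lowest set bit at position 0

0


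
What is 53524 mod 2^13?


53524 & 8191 = 4372

4372


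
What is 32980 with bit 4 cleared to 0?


32980 & ~(1 << 4) = 32964

32964


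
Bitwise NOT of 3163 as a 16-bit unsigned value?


~0b110001011011 = 0b1111001110100100 = 62372 (16-bit unsigned)

62372


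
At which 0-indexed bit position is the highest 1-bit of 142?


0b10001110. Highest set bit at position 7

7


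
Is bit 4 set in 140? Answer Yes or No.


0b10001100, bit 4 = 0. No

No


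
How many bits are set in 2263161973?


0b10000110111001010001110001110101 has 16 set bits

16


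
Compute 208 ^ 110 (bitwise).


0b11010000 ^ 0b1101110 = 0b10111110 = 190

190


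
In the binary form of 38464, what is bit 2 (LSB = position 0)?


0b1001011001000000, position 2 = 0

0


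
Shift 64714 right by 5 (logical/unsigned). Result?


0b1111110011001010 >> 5 = 0b11111100110 = 2022

2022


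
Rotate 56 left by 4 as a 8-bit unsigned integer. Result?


Rotate 0b111000 left by 4 (8-bit) = 0b10000011 = 131

131


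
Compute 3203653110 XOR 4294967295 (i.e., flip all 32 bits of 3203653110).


3203653110 ^ 4294967295 = 1091314185

1091314185


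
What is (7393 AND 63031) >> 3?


Step 1: 7393 & 63031 = 5153
Step 2: 5153 >> 3 = 644

644


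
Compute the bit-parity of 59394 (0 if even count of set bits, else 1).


0b1110100000000010 has 5 ones => parity 1

1


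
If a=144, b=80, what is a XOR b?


144 ^ 80 = 192

192


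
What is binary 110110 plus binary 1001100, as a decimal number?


110110 + 1001100 = 10000010 = 130

130


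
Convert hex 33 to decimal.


33 hex = 51 decimal

51


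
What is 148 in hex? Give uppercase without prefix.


148 = 94 hex

94


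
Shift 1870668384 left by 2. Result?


0b1101111100000000010001001100000 << 2 = 0b110111110000000001000100110000000 = 7482673536

7482673536


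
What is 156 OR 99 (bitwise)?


0b10011100 | 0b1100011 = 0b11111111 = 255

255


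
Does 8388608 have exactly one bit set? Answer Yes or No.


0b100000000000000000000000. Only one bit set => Yes

Yes


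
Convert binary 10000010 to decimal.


10000010 in decimal = 130

130


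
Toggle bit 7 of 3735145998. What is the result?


3735145998 ^ (1 << 7) = 3735145998 ^ 128 = 3735146126

3735146126


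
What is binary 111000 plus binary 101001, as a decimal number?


111000 + 101001 = 1100001 = 97

97


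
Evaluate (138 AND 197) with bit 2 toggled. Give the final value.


Step 1: 138 & 197 = 128
Step 2: 128 ^ (1 << 2) = 128 ^ 4 = 132

132


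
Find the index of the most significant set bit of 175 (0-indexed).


0b10101111. Highest set bit at position 7

7


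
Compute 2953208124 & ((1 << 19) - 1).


2953208124 & 524287 = 418108

418108


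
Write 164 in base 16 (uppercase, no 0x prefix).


164 = A4 hex

A4


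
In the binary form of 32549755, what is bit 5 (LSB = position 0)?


0b1111100001010101101111011, position 5 = 1

1


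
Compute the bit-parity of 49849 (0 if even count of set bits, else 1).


0b1100001010111001 has 8 ones => parity 0

0


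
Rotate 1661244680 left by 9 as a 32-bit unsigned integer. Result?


Rotate 0b1100011000001001001010100001000 left by 9 (32-bit) = 0b1001001010100001000011000110 = 153751750

153751750


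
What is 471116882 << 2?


0b11100000101001010110001010010 << 2 = 0b1110000010100101011000101001000 = 1884467528

1884467528


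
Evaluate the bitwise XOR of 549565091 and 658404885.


0b100000110000011011001010100011 ^ 0b100111001111100111011000010101 = 0b111111111111100010010110110 = 134202550

134202550


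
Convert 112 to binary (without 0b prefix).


112 = 1110000 in binary

1110000


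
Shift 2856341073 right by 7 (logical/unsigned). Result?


0b10101010010000000100111001010001 >> 7 = 0b1010101001000000010011100 = 22315164

22315164


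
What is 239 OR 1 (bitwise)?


0b11101111 | 0b1 = 0b11101111 = 239

239


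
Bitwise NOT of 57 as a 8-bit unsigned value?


~0b111001 = 0b11000110 = 198 (8-bit unsigned)

198


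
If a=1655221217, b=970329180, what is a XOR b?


1655221217 ^ 970329180 = 1535027133

1535027133


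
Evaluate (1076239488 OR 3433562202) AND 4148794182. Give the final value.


Step 1: 1076239488 | 3433562202 = 3433962714
Step 2: 3433962714 & 4148794182 = 3288862786

3288862786


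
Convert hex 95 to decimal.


95 hex = 149 decimal

149


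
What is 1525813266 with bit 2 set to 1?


1525813266 | (1 << 2) = 1525813266 | 4 = 1525813270

1525813270


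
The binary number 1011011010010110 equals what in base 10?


1011011010010110 in decimal = 46742

46742


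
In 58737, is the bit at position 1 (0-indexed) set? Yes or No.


0b1110010101110001, bit 1 = 0. No

No


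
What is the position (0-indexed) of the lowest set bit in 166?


0b10100110. Lowest set bit at position 1

1


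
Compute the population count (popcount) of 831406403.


0b110001100011100100000101000011 has 12 set bits

12


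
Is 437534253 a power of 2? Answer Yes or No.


0b11010000101000011111000101101. Multiple bits set => No

No


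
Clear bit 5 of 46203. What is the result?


46203 & ~(1 << 5) = 46171

46171


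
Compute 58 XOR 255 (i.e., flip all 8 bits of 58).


58 ^ 255 = 197

197


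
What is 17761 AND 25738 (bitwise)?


0b100010101100001 & 0b110010010001010 = 0b100010000000000 = 17408

17408


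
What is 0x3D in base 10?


3D hex = 61 decimal

61


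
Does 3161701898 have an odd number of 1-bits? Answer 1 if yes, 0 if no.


0b10111100011100111011111000001010 has 18 ones => parity 0

0


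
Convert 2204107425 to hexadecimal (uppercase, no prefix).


2204107425 = 836002A1 hex

836002A1


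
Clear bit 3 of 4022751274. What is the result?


4022751274 & ~(1 << 3) = 4022751266

4022751266


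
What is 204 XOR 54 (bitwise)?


0b11001100 ^ 0b110110 = 0b11111010 = 250

250


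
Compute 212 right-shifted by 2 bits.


0b11010100 >> 2 = 0b110101 = 53

53


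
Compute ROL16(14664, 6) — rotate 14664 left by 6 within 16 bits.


Rotate 0b11100101001000 left by 6 (16-bit) = 0b101001000001110 = 21006

21006


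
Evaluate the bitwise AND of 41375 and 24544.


0b1010000110011111 & 0b101111111100000 = 0b110000000 = 384

384


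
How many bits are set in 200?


0b11001000 has 3 set bits

3


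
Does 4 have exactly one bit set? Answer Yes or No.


0b100. Only one bit set => Yes

Yes


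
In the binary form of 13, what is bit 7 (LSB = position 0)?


0b1101, position 7 = 0

0


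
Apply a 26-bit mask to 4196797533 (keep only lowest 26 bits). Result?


4196797533 & 67108863 = 36047965

36047965


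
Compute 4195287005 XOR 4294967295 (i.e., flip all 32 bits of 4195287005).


4195287005 ^ 4294967295 = 99680290

99680290


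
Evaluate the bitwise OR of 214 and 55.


0b11010110 | 0b110111 = 0b11110111 = 247

247


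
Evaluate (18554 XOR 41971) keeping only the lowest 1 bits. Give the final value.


Step 1: 18554 ^ 41971 = 60297
Step 2: 60297 & 1 = 1

1


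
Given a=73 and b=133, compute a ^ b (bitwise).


73 ^ 133 = 204

204


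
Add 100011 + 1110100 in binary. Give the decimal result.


100011 + 1110100 = 10010111 = 151

151


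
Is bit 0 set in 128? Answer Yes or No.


0b10000000, bit 0 = 0. No

No


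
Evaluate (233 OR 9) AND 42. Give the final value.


Step 1: 233 | 9 = 233
Step 2: 233 & 42 = 40

40


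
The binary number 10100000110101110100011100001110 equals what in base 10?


10100000110101110100011100001110 in decimal = 2698462990

2698462990


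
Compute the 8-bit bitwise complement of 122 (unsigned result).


~0b1111010 = 0b10000101 = 133 (8-bit unsigned)

133


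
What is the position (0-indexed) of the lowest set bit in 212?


0b11010100. Lowest set bit at position 2

2


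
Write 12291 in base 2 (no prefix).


12291 = 11000000000011 in binary

11000000000011


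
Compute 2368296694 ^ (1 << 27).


2368296694 ^ (1 << 27) = 2368296694 ^ 134217728 = 2234078966

2234078966


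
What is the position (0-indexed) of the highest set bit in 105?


0b1101001. Highest set bit at position 6

6


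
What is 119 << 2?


0b1110111 << 2 = 0b111011100 = 476

476


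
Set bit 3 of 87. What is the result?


87 | (1 << 3) = 87 | 8 = 95

95


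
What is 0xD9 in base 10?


D9 hex = 217 decimal

217


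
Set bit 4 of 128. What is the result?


128 | (1 << 4) = 128 | 16 = 144

144


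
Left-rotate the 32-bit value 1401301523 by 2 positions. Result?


Rotate 0b1010011100001100010101000010011 left by 2 (32-bit) = 0b1001110000110001010100001001101 = 1310238797

1310238797


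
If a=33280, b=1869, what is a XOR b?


33280 ^ 1869 = 34125

34125


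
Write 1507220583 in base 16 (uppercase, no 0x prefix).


1507220583 = 59D65C67 hex

59D65C67


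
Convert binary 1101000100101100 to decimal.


1101000100101100 in decimal = 53548

53548


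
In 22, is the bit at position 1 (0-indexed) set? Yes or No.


0b10110, bit 1 = 1. Yes

Yes


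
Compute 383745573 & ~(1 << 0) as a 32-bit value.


383745573 & ~(1 << 0) = 383745572

383745572


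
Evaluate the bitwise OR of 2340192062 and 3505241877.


0b10001011011111000111111100111110 | 0b11010000111011011011111100010101 = 0b11011011111111011111111100111111 = 3690856255

3690856255


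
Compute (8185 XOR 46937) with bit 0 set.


Step 1: 8185 ^ 46937 = 43168
Step 2: 43168 | (1 << 0) = 43168 | 1 = 43169

43169


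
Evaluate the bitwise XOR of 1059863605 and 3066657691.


0b111111001011000011110000110101 ^ 0b10110110110010010111101110011011 = 0b10001001111001010100011110101110 = 2313504686

2313504686


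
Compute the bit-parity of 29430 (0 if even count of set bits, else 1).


0b111001011110110 has 10 ones => parity 0

0


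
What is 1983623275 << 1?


0b1110110001110111011000001101011 << 1 = 0b11101100011101110110000011010110 = 3967246550

3967246550


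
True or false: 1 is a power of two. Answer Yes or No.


0b1. Only one bit set => Yes

Yes


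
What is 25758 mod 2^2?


25758 & 3 = 2

2


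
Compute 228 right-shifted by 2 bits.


0b11100100 >> 2 = 0b111001 = 57

57


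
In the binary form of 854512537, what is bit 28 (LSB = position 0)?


0b110010111011101101001110011001, position 28 = 1

1


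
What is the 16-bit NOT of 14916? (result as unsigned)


~0b11101001000100 = 0b1100010110111011 = 50619 (16-bit unsigned)

50619


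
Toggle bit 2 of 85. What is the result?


85 ^ (1 << 2) = 85 ^ 4 = 81

81


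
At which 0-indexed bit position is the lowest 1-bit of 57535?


0b1110000010111111. Lowest set bit at position 0

0


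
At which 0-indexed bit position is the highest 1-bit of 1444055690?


0b1010110000100101000101010001010. Highest set bit at position 30

30


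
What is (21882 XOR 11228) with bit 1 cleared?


Step 1: 21882 ^ 11228 = 32422
Step 2: 32422 & ~(1 << 1) = 32420

32420


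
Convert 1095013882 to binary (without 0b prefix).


1095013882 = 1000001010001001001010111111010 in binary

1000001010001001001010111111010


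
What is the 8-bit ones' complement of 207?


207 ^ 255 = 48

48


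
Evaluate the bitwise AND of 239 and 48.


0b11101111 & 0b110000 = 0b100000 = 32

32


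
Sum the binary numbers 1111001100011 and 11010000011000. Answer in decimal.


1111001100011 + 11010000011000 = 101001001111011 = 21115

21115


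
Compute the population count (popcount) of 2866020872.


0b10101010110101000000001000001000 has 10 set bits

10


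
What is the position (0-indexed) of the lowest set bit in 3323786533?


0b11000110000111001111010100100101. Lowest set bit at position 0

0


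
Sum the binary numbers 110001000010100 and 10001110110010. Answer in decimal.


110001000010100 + 10001110110010 = 1000010111000110 = 34246

34246


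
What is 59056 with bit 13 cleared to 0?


59056 & ~(1 << 13) = 50864

50864


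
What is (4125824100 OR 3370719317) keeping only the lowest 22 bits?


Step 1: 4125824100 | 3370719317 = 4260043893
Step 2: 4260043893 & 4194303 = 2825333

2825333


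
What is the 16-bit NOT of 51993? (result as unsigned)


~0b1100101100011001 = 0b11010011100110 = 13542 (16-bit unsigned)

13542


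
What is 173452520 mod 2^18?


173452520 & 262143 = 175336

175336


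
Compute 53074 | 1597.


0b1100111101010010 | 0b11000111101 = 0b1100111101111111 = 53119

53119


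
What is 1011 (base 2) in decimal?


1011 in decimal = 11

11


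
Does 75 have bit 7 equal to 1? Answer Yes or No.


0b1001011, bit 7 = 0. No

No


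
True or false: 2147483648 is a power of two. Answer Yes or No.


0b10000000000000000000000000000000. Only one bit set => Yes

Yes


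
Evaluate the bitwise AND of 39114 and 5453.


0b1001100011001010 & 0b1010101001101 = 0b1000001001000 = 4168

4168


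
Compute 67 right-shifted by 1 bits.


0b1000011 >> 1 = 0b100001 = 33

33


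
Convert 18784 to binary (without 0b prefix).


18784 = 100100101100000 in binary

100100101100000


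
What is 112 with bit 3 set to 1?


112 | (1 << 3) = 112 | 8 = 120

120


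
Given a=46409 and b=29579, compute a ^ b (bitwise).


46409 ^ 29579 = 50882

50882


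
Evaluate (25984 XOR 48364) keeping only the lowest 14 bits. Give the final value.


Step 1: 25984 ^ 48364 = 55660
Step 2: 55660 & 16383 = 6508

6508


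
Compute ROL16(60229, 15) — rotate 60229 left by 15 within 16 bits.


Rotate 0b1110101101000101 left by 15 (16-bit) = 0b1111010110100010 = 62882

62882


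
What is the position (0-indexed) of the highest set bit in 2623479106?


0b10011100010111110001110101000010. Highest set bit at position 31

31


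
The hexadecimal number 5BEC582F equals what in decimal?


5BEC582F hex = 1542215727 decimal

1542215727


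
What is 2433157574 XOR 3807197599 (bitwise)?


0b10010001000001110000100111000110 ^ 0b11100010111011010011100110011111 = 0b1110011111010100011000001011001 = 1944727641

1944727641


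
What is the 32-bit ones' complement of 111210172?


111210172 ^ 4294967295 = 4183757123

4183757123


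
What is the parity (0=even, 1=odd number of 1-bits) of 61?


0b111101 has 5 ones => parity 1

1


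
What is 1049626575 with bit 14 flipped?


1049626575 ^ (1 << 14) = 1049626575 ^ 16384 = 1049642959

1049642959


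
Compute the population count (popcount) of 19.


0b10011 has 3 set bits

3


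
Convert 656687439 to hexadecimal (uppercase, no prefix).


656687439 = 2724414F hex

2724414F


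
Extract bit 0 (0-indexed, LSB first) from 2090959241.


0b1111100101000011000000110001001, position 0 = 1

1


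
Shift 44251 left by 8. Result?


0b1010110011011011 << 8 = 0b101011001101101100000000 = 11328256

11328256


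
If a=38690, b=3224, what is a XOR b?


38690 ^ 3224 = 39866

39866


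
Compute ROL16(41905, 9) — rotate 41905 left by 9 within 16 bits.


Rotate 0b1010001110110001 left by 9 (16-bit) = 0b110001101000111 = 25415

25415


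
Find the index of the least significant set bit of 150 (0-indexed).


0b10010110. Lowest set bit at position 1

1


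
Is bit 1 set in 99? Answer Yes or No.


0b1100011, bit 1 = 1. Yes

Yes


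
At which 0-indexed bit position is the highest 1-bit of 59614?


0b1110100011011110. Highest set bit at position 15

15


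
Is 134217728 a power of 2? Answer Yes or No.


0b1000000000000000000000000000. Only one bit set => Yes

Yes


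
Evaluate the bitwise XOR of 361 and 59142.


0b101101001 ^ 0b1110011100000110 = 0b1110011001101111 = 58991

58991


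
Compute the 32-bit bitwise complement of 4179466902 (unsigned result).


~0b11111001000111011001101010010110 = 0b110111000100110010101101001 = 115500393 (32-bit unsigned)

115500393


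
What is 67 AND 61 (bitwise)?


0b1000011 & 0b111101 = 0b1 = 1

1


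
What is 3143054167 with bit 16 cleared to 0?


3143054167 & ~(1 << 16) = 3142988631

3142988631


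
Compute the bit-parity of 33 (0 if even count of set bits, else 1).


0b100001 has 2 ones => parity 0

0


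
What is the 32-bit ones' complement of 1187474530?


1187474530 ^ 4294967295 = 3107492765

3107492765


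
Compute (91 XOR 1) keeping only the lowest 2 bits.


Step 1: 91 ^ 1 = 90
Step 2: 90 & 3 = 2

2


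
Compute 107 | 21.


0b1101011 | 0b10101 = 0b1111111 = 127

127


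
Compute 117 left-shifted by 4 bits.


0b1110101 << 4 = 0b11101010000 = 1872

1872


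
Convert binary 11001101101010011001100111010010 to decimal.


11001101101010011001100111010010 in decimal = 3450444242

3450444242


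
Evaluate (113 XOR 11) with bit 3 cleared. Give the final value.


Step 1: 113 ^ 11 = 122
Step 2: 122 & ~(1 << 3) = 114

114


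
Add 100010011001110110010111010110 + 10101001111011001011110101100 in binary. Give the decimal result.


100010011001110110010111010110 + 10101001111011001011110101100 = 110111101001001111110110000010 = 933559682

933559682


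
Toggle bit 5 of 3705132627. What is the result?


3705132627 ^ (1 << 5) = 3705132627 ^ 32 = 3705132659

3705132659


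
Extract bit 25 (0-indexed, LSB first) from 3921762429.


0b11101001110000010101100001111101, position 25 = 0

0


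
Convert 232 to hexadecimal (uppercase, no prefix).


232 = E8 hex

E8


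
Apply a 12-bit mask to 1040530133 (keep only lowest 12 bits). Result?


1040530133 & 4095 = 2773

2773


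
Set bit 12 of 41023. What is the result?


41023 | (1 << 12) = 41023 | 4096 = 45119

45119


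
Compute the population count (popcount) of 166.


0b10100110 has 4 set bits

4


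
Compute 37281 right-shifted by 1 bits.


0b1001000110100001 >> 1 = 0b100100011010000 = 18640

18640


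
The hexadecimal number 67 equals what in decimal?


67 hex = 103 decimal

103


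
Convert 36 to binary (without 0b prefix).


36 = 100100 in binary

100100


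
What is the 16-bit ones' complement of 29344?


29344 ^ 65535 = 36191

36191


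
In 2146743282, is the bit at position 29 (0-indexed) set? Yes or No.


0b1111111111101001011001111110010, bit 29 = 1. Yes

Yes


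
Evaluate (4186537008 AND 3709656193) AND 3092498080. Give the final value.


Step 1: 4186537008 & 3709656193 = 3641203712
Step 2: 3641203712 & 3092498080 = 2550154240

2550154240


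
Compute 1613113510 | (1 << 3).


1613113510 | (1 << 3) = 1613113510 | 8 = 1613113518

1613113518


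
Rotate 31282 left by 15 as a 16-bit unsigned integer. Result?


Rotate 0b111101000110010 left by 15 (16-bit) = 0b11110100011001 = 15641

15641


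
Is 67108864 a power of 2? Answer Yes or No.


0b100000000000000000000000000. Only one bit set => Yes

Yes


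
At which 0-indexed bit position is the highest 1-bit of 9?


0b1001. Highest set bit at position 3

3


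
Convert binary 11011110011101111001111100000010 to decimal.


11011110011101111001111100000010 in decimal = 3732381442

3732381442


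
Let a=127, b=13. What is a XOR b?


127 ^ 13 = 114

114


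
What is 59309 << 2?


0b1110011110101101 << 2 = 0b111001111010110100 = 237236

237236


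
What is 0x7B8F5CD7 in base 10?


7B8F5CD7 hex = 2072992983 decimal

2072992983


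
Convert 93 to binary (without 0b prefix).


93 = 1011101 in binary

1011101


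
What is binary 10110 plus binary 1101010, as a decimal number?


10110 + 1101010 = 10000000 = 128

128


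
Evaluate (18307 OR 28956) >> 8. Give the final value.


Step 1: 18307 | 28956 = 30623
Step 2: 30623 >> 8 = 119

119


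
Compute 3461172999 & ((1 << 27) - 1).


3461172999 & 134217727 = 105729799

105729799


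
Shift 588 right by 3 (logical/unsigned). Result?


0b1001001100 >> 3 = 0b1001001 = 73

73


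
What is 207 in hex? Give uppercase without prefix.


207 = CF hex

CF


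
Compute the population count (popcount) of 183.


0b10110111 has 6 set bits

6


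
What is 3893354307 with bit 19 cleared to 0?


3893354307 & ~(1 << 19) = 3892830019

3892830019


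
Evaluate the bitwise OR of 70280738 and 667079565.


0b100001100000110011000100010 | 0b100111110000101101001110001101 = 0b100111111100101111011110101111 = 670234543

670234543


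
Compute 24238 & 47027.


0b101111010101110 & 0b1011011110110011 = 0b1011010100010 = 5794

5794


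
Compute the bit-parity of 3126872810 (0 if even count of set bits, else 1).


0b10111010011000000100101011101010 has 15 ones => parity 1

1


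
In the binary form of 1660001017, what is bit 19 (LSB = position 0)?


0b1100010111100011001101011111001, position 19 = 0

0


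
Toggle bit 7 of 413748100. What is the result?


413748100 ^ (1 << 7) = 413748100 ^ 128 = 413747972

413747972


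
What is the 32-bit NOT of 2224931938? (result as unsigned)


~0b10000100100111011100010001100010 = 0b1111011011000100011101110011101 = 2070035357 (32-bit unsigned)

2070035357


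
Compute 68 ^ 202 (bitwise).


0b1000100 ^ 0b11001010 = 0b10001110 = 142

142


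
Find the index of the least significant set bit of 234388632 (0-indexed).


0b1101111110000111110010011000. Lowest set bit at position 3

3


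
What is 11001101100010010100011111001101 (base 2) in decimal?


11001101100010010100011111001101 in decimal = 3448326093

3448326093


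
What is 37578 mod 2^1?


37578 & 1 = 0

0


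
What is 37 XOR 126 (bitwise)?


0b100101 ^ 0b1111110 = 0b1011011 = 91

91


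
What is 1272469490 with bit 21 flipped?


1272469490 ^ (1 << 21) = 1272469490 ^ 2097152 = 1274566642

1274566642


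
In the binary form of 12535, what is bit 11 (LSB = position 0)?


0b11000011110111, position 11 = 0

0


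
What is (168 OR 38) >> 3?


Step 1: 168 | 38 = 174
Step 2: 174 >> 3 = 21

21


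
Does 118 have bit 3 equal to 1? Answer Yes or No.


0b1110110, bit 3 = 0. No

No


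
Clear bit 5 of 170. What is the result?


170 & ~(1 << 5) = 138

138


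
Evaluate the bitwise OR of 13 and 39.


0b1101 | 0b100111 = 0b101111 = 47

47


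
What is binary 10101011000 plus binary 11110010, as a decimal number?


10101011000 + 11110010 = 11001001010 = 1610

1610


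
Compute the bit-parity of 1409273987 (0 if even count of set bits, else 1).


0b1010011111111111101000010000011 has 18 ones => parity 0

0


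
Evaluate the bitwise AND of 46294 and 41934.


0b1011010011010110 & 0b1010001111001110 = 0b1010000011000110 = 41158

41158


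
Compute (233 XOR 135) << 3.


Step 1: 233 ^ 135 = 110
Step 2: 110 << 3 = 880

880


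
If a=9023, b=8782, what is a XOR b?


9023 ^ 8782 = 369

369


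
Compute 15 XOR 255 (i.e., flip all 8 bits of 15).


15 ^ 255 = 240

240
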